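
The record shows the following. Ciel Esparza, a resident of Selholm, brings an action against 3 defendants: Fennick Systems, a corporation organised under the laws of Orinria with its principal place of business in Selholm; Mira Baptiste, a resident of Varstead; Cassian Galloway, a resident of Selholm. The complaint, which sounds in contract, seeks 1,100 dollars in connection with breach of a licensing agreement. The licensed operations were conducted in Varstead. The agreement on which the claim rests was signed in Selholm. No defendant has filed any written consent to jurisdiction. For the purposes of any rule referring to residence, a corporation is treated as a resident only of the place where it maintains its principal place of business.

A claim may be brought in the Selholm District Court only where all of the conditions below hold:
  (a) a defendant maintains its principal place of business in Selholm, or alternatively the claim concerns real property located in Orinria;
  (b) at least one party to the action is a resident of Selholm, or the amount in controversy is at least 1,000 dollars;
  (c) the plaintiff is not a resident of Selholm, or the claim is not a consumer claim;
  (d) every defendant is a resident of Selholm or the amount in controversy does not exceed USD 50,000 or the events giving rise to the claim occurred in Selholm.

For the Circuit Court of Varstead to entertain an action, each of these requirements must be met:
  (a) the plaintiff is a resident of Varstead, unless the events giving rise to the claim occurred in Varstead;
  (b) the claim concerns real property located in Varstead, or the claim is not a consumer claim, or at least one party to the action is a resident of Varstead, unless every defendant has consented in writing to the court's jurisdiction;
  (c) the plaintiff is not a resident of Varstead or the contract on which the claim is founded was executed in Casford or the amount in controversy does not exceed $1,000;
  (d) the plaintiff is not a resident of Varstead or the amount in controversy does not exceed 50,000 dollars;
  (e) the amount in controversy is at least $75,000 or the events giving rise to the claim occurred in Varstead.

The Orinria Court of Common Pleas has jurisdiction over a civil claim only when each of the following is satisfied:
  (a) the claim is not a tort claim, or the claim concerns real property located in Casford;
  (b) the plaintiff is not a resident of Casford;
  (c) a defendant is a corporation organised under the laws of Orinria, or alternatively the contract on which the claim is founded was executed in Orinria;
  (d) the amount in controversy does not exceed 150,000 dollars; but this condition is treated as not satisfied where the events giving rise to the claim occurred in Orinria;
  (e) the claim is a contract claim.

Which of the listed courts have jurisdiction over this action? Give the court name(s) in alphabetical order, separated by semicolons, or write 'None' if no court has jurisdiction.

The Selholm District Court:
  (a) Fennick Systems has its principal place of business in Selholm, so this disjunct is met. Met.
  (b) Ciel Esparza resides in Selholm, so this disjunct is met. Met.
  (c) The claim is a contract claim, not a consumer claim — that alternative is enough. Satisfied.
  (d) The amount in controversy is 1,100 dollars, within the $50,000 ceiling, which satisfies one of the alternatives. Satisfied.
  → All conditions met; jurisdiction exists.
The Circuit Court of Varstead:
  (a) The plaintiff resides in Selholm, not Varstead. However, the operative events occurred in Varstead, so the 'unless' proviso supplies this condition. Satisfied.
  (b) The claim is a contract claim, not a consumer claim — that alternative is enough. Satisfied.
  (c) The plaintiff resides in Selholm, which is not Varstead — that alternative is enough. Satisfied.
  (d) The plaintiff resides in Selholm, which is not Varstead, so this disjunct is met. Satisfied.
  (e) The operative events occurred in Varstead, so this disjunct is met. Satisfied.
  → Jurisdiction lies.
The Orinria Court of Common Pleas:
  (a) The claim is a contract claim, not a tort claim, so this disjunct is met. Satisfied.
  (b) The plaintiff resides in Selholm, which is not Casford. Met.
  (c) Fennick Systems is organised under the laws of Orinria, so this disjunct is met. Met.
  (d) The amount in controversy is $1,100, within the 150,000 dollars ceiling. And the carve-out is inapplicable — the operative events occurred in Varstead, not Orinria. Condition met.
  (e) The claim is a contract claim. Condition met.
  → Jurisdiction lies.

the Circuit Court of Varstead; the Orinria Court of Common Pleas; the Selholm District Court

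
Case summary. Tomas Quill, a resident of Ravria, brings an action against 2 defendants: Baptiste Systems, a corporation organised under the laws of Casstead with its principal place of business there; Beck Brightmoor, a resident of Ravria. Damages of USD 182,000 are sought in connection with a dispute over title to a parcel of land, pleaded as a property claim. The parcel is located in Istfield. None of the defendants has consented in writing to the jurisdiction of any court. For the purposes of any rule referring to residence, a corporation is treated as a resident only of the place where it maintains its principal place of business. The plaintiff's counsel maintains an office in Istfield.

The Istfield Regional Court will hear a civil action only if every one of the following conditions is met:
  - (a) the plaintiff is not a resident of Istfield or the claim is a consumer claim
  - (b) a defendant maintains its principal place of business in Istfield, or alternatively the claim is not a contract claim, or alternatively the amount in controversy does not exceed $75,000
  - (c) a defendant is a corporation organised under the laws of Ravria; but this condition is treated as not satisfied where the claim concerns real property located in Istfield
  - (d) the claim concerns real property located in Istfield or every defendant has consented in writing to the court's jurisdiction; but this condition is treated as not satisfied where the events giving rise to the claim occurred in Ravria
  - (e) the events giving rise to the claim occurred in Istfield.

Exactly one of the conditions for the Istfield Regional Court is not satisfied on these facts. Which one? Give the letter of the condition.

(c)

The Istfield Regional Court:
  (a) The plaintiff resides in Ravria, which is not Istfield, which satisfies one of the alternatives. Satisfied.
  (b) The claim is a property claim, not a contract claim, which satisfies one of the alternatives. Met.
  (c) The corporate defendant(s) are organised in Casstead, not Ravria. Fails.
  (d) The property lies in Istfield, so this disjunct is met. And the carve-out is inapplicable — the operative events occurred in Istfield, not Ravria. Condition met.
  (e) The operative events occurred in Istfield. Met.
Only condition (c) fails.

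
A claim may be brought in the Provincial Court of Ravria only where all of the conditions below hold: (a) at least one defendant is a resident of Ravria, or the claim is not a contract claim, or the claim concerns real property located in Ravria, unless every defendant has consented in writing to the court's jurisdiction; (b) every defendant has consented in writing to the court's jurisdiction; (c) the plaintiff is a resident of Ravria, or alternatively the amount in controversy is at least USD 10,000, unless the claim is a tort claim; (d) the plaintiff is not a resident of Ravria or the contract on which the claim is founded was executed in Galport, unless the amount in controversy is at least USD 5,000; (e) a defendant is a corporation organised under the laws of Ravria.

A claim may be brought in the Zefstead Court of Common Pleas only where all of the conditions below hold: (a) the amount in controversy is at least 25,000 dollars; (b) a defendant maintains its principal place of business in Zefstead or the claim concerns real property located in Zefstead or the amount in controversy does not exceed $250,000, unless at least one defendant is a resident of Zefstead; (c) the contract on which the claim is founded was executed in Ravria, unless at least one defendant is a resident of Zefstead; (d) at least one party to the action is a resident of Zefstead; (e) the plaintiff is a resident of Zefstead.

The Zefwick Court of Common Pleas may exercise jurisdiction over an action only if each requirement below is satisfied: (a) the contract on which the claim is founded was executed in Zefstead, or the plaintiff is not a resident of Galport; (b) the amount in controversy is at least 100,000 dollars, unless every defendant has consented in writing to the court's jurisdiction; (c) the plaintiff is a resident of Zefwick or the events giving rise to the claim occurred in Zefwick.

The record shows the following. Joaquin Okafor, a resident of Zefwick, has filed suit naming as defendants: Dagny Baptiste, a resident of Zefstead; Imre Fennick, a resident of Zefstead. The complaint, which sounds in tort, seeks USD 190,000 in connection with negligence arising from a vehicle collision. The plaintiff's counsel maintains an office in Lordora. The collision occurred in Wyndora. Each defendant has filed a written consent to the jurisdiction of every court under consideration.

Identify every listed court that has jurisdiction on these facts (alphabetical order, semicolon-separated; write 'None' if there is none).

The Provincial Court of Ravria:
  (a) The claim is a tort claim, not a contract claim, which satisfies one of the alternatives. Condition met.
  (b) Every defendant has filed written consent. Met.
  (c) The amount in controversy is 190,000 dollars, which meets the $10,000 floor, which satisfies one of the alternatives. Condition met.
  (d) The plaintiff resides in Zefwick, which is not Ravria, so this disjunct is met. Condition met.
  (e) No defendant is a corporation. Fails.
  → Not every requirement is met — no jurisdiction.
The Zefstead Court of Common Pleas:
  (a) The amount in controversy is USD 190,000, which meets the USD 25,000 floor. Met.
  (b) The amount in controversy is 190,000 dollars, within the $250,000 ceiling, which satisfies one of the alternatives. Satisfied.
  (c) No contract (and hence no place of execution) is alleged. However, Dagny Baptiste resides in Zefstead, so the 'unless' proviso supplies this condition. Satisfied.
  (d) Dagny Baptiste resides in Zefstead. Met.
  (e) The plaintiff resides in Zefwick, not Zefstead. Fails.
  → Not every requirement is met — no jurisdiction.
The Zefwick Court of Common Pleas:
  (a) The plaintiff resides in Zefwick, which is not Galport, which satisfies one of the alternatives. Condition met.
  (b) The amount in controversy is USD 190,000, which meets the $100,000 floor. Condition met.
  (c) The plaintiff resides in Zefwick, so one alternative holds. Condition met.
  → Every requirement is satisfied — jurisdiction.

the Zefwick Court of Common Pleas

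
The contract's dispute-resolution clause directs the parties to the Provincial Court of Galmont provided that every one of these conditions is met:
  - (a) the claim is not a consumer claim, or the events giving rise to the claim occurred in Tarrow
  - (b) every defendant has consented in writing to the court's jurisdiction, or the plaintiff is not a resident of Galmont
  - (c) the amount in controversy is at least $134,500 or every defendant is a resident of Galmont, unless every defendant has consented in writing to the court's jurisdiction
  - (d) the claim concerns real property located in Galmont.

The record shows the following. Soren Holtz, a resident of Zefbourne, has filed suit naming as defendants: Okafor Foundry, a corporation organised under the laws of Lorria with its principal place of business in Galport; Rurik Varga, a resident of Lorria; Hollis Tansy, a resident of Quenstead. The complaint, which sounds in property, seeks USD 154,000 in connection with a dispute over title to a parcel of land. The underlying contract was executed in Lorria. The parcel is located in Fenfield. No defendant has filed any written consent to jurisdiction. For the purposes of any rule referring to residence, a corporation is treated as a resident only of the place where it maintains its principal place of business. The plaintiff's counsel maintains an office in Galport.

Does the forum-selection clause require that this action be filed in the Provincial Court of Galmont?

No

The Provincial Court of Galmont:
  (a) The claim is a property claim, not a consumer claim, so this disjunct is met. Condition met.
  (b) The plaintiff resides in Zefbourne, which is not Galmont, so one alternative holds. Met.
  (c) The amount in controversy is $154,000, which meets the USD 134,500 floor, so this disjunct is met. Condition met.
  (d) The property lies in Fenfield, not Galmont. Fails.
  → The clause does not apply.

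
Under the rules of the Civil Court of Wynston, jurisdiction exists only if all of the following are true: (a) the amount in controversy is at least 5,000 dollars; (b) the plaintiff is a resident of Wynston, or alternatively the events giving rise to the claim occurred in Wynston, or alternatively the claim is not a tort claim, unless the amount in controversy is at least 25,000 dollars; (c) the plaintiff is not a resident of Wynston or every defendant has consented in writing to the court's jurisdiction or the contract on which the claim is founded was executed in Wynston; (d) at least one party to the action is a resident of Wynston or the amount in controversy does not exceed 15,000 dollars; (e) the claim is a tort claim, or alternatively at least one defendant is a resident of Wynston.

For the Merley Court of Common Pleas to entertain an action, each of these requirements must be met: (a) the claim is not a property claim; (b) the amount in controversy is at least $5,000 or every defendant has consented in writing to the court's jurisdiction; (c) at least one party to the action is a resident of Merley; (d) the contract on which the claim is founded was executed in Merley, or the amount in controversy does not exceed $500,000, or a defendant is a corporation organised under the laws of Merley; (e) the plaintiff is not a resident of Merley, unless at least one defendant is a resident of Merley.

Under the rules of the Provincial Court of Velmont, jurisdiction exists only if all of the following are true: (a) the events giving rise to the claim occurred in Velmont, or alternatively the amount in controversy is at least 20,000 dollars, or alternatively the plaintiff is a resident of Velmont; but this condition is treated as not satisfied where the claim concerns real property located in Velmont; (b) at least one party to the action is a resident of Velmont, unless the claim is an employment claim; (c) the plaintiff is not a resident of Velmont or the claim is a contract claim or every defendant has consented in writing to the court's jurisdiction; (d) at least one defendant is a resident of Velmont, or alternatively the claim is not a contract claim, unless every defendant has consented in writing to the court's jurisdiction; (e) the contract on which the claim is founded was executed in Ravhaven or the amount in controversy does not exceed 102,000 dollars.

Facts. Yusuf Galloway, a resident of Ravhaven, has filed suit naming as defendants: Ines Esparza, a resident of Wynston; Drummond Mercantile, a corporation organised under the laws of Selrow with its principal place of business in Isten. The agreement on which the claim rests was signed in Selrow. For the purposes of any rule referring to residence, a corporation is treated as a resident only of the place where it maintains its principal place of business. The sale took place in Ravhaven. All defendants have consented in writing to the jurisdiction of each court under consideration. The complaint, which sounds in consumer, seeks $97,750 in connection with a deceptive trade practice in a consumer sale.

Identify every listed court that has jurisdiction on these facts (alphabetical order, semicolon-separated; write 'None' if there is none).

The Civil Court of Wynston:
  (a) The amount in controversy is USD 97,750, which meets the $5,000 floor. Satisfied.
  (b) The claim is a consumer claim, not a tort claim, so one alternative holds. Met.
  (c) The plaintiff resides in Ravhaven, which is not Wynston — that alternative is enough. Condition met.
  (d) Ines Esparza resides in Wynston, so one alternative holds. Satisfied.
  (e) Ines Esparza resides in Wynston, so this disjunct is met. Condition met.
  → The court has jurisdiction.
The Merley Court of Common Pleas:
  (a) The claim is a consumer claim, not a property claim. Satisfied.
  (b) The amount in controversy is 97,750 dollars, which meets the USD 5,000 floor, so this disjunct is met. Satisfied.
  (c) No party resides in Merley. Not met.
  (d) The amount in controversy is 97,750 dollars, within the USD 500,000 ceiling, which satisfies one of the alternatives. Condition met.
  (e) The plaintiff resides in Ravhaven, which is not Merley. Met.
  → At least one condition fails; no jurisdiction.
The Provincial Court of Velmont:
  (a) The amount in controversy is USD 97,750, which meets the USD 20,000 floor, so this disjunct is met. The exception is not triggered, since the claim does not concern real property. Condition met.
  (b) No party resides in Velmont. Nor does the 'unless' clause help: the claim is a consumer claim, not an employment claim. Not satisfied.
  (c) The plaintiff resides in Ravhaven, which is not Velmont, so one alternative holds. Condition met.
  (d) The claim is a consumer claim, not a contract claim, which satisfies one of the alternatives. Condition met.
  (e) The amount in controversy is 97,750 dollars, within the USD 102,000 ceiling — that alternative is enough. Satisfied.
  → At least one condition fails; no jurisdiction.

the Civil Court of Wynston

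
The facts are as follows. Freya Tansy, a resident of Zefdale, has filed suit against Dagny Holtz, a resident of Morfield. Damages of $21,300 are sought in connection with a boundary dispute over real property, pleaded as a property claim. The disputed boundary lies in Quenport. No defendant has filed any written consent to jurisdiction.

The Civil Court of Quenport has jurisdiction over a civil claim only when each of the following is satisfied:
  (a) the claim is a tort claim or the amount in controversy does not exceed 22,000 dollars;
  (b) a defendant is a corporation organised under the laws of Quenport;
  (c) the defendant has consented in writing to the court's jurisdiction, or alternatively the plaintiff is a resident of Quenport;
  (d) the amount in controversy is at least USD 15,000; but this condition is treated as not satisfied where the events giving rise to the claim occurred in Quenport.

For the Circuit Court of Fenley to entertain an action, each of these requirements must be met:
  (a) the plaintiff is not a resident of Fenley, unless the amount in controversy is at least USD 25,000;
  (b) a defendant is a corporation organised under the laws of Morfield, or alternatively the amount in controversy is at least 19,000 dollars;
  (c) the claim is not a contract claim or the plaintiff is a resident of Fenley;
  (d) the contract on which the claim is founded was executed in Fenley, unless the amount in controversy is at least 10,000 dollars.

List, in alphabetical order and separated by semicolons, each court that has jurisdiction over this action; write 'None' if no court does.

the Circuit Court of Fenley

The Civil Court of Quenport:
  (a) The amount in controversy is 21,300 dollars, within the 22,000 dollars ceiling, so one alternative holds. Condition met.
  (b) No defendant is a corporation. Condition not met.
  (c) No such written consent has been filed; the plaintiff resides in Zefdale, not Quenport — no alternative holds. Condition not met.
  (d) The amount in controversy is $21,300, which meets the 15,000 dollars floor. But the operative events occurred in Quenport, triggering the carve-out and defeating this condition. Not satisfied.
  → The court lacks jurisdiction.
The Circuit Court of Fenley:
  (a) The plaintiff resides in Zefdale, which is not Fenley. Condition met.
  (b) The amount in controversy is 21,300 dollars, which meets the USD 19,000 floor — that alternative is enough. Condition met.
  (c) The claim is a property claim, not a contract claim, so this disjunct is met. Satisfied.
  (d) No contract (and hence no place of execution) is alleged. However, the amount in controversy is USD 21,300, which meets the USD 10,000 floor, so the 'unless' proviso supplies this condition. Condition met.
  → Every requirement is satisfied — jurisdiction.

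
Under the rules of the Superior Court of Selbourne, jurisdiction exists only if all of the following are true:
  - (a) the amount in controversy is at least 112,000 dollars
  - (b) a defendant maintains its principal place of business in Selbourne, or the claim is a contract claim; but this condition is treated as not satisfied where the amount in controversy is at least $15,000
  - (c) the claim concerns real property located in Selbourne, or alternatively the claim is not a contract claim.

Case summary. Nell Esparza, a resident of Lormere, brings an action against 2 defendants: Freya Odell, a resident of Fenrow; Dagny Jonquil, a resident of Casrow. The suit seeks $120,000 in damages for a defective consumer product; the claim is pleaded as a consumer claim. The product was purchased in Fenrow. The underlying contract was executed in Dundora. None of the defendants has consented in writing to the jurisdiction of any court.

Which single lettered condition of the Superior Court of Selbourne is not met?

The Superior Court of Selbourne:
  (a) The amount in controversy is $120,000, which meets the $112,000 floor. Satisfied.
  (b) No defendant is a corporation; the claim is a consumer claim, not a contract claim — no alternative holds. Fails.
  (c) The claim is a consumer claim, not a contract claim — that alternative is enough. Met.
Only condition (b) fails.

(b)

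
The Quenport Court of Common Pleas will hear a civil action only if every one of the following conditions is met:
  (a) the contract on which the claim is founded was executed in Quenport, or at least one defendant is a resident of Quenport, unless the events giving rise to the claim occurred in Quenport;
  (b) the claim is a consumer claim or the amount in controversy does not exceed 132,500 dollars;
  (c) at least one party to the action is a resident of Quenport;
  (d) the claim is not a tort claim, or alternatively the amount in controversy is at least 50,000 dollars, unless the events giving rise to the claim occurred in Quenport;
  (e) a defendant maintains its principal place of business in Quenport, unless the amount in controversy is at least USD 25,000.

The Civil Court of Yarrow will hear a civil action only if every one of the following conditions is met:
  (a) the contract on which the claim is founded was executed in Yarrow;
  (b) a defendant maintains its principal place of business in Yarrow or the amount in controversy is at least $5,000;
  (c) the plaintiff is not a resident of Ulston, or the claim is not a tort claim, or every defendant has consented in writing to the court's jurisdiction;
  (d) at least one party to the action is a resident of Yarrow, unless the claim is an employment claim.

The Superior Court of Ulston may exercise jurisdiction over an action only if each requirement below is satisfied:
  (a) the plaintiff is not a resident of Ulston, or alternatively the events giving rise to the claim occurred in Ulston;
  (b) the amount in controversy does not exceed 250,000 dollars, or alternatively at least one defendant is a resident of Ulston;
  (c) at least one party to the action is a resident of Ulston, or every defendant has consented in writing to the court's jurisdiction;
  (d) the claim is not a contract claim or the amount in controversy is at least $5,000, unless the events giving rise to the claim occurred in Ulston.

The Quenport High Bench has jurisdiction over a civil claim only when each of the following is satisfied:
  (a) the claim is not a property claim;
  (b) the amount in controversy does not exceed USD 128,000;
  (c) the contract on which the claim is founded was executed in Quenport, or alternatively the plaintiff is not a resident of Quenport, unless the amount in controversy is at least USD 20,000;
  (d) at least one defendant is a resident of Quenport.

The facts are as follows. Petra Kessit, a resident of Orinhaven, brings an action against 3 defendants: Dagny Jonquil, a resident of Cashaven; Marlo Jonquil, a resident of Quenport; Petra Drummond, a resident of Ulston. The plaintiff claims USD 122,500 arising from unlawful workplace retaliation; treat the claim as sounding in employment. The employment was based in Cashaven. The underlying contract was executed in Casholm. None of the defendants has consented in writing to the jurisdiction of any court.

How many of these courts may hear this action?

3

The Quenport Court of Common Pleas:
  (a) Marlo Jonquil resides in Quenport, so one alternative holds. Met.
  (b) The amount in controversy is 122,500 dollars, within the $132,500 ceiling, which satisfies one of the alternatives. Met.
  (c) Marlo Jonquil resides in Quenport. Satisfied.
  (d) The claim is an employment claim, not a tort claim, so this disjunct is met. Met.
  (e) No defendant is a corporation. However, the amount in controversy is USD 122,500, which meets the USD 25,000 floor, so the 'unless' proviso supplies this condition. Condition met.
  → Jurisdiction lies.
The Civil Court of Yarrow:
  (a) The contract was executed in Casholm, not Yarrow. Condition not met.
  (b) The amount in controversy is USD 122,500, which meets the $5,000 floor, so this disjunct is met. Met.
  (c) The plaintiff resides in Orinhaven, which is not Ulston, which satisfies one of the alternatives. Satisfied.
  (d) No party resides in Yarrow. The proviso rescues it, though: the claim is an employment claim. Met.
  → Not every requirement is met — no jurisdiction.
The Superior Court of Ulston:
  (a) The plaintiff resides in Orinhaven, which is not Ulston, so one alternative holds. Condition met.
  (b) The amount in controversy is USD 122,500, within the $250,000 ceiling — that alternative is enough. Condition met.
  (c) Petra Drummond resides in Ulston, which satisfies one of the alternatives. Satisfied.
  (d) The claim is an employment claim, not a contract claim, so this disjunct is met. Condition met.
  → All conditions met; jurisdiction exists.
The Quenport High Bench:
  (a) The claim is an employment claim, not a property claim. Condition met.
  (b) The amount in controversy is USD 122,500, within the 128,000 dollars ceiling. Satisfied.
  (c) The plaintiff resides in Orinhaven, which is not Quenport — that alternative is enough. Condition met.
  (d) Marlo Jonquil resides in Quenport. Met.
  → Every requirement is satisfied — jurisdiction.
Courts with jurisdiction: the Quenport Court of Common Pleas, the Superior Court of Ulston, the Quenport High Bench — 3 in total.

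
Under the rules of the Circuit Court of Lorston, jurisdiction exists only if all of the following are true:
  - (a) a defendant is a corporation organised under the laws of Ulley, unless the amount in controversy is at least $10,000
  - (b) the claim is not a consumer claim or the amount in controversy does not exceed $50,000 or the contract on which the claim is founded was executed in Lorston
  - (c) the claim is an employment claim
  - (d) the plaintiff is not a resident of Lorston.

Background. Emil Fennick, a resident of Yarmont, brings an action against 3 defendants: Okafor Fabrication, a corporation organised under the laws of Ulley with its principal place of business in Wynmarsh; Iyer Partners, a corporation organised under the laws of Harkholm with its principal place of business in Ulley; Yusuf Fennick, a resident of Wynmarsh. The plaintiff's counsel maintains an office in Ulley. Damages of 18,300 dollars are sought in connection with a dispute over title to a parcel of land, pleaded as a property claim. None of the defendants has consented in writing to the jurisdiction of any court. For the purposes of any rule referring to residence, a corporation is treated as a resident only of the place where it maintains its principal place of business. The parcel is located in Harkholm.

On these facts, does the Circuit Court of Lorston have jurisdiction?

No

The Circuit Court of Lorston:
  (a) Okafor Fabrication is organised under the laws of Ulley. Satisfied.
  (b) The claim is a property claim, not a consumer claim, so one alternative holds. Satisfied.
  (c) The claim is a property claim, not an employment claim. Fails.
  (d) The plaintiff resides in Yarmont, which is not Lorston. Satisfied.
  → At least one condition fails; no jurisdiction.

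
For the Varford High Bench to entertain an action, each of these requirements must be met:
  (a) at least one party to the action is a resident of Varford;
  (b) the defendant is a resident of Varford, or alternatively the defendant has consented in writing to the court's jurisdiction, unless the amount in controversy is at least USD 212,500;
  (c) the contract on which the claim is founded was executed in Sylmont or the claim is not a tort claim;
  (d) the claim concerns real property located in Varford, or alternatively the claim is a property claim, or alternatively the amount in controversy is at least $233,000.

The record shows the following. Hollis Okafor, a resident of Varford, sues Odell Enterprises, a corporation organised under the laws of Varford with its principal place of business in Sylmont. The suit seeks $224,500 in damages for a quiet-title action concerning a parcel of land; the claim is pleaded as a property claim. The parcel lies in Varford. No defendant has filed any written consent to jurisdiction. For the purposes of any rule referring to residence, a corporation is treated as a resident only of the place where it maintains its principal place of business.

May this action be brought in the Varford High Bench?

Yes

The Varford High Bench:
  (a) Hollis Okafor resides in Varford. Met.
  (b) The defendant resides in Sylmont, not Varford; no such written consent has been filed — every alternative fails. The proviso rescues it, though: the amount in controversy is $224,500, which meets the $212,500 floor. Condition met.
  (c) The claim is a property claim, not a tort claim — that alternative is enough. Satisfied.
  (d) The property lies in Varford, which satisfies one of the alternatives. Satisfied.
  → The court has jurisdiction.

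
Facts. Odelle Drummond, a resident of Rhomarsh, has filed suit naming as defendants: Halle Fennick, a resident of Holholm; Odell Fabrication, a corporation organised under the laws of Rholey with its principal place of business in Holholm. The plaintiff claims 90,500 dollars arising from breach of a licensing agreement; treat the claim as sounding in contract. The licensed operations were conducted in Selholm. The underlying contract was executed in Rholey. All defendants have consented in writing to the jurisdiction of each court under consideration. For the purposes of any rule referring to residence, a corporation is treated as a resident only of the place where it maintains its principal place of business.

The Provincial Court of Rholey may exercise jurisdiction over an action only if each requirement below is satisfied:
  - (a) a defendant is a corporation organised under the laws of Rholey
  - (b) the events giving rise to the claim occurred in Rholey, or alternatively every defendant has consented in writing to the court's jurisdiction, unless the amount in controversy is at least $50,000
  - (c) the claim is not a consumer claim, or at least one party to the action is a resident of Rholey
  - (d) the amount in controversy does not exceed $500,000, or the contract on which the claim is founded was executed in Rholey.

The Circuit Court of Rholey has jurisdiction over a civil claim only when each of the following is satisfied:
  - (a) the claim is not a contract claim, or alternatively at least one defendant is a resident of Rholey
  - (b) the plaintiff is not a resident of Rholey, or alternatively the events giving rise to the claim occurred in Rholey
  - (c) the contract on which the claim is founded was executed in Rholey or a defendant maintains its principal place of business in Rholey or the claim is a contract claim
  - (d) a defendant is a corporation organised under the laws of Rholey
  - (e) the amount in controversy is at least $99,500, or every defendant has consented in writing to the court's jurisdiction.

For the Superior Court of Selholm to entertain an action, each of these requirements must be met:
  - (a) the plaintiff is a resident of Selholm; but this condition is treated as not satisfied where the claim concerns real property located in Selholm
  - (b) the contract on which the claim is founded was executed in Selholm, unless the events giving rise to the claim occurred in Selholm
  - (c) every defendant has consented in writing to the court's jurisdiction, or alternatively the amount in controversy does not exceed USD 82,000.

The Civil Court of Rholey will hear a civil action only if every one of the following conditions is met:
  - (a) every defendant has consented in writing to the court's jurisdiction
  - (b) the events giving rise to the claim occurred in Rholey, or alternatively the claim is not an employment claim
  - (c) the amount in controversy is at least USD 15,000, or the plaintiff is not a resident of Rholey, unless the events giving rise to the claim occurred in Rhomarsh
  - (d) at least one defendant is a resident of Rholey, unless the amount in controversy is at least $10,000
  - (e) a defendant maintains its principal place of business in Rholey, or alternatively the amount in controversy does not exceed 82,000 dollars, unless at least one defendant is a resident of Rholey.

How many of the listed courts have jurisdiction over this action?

1

The Provincial Court of Rholey:
  (a) Odell Fabrication is organised under the laws of Rholey. Met.
  (b) Every defendant has filed written consent, so this disjunct is met. Satisfied.
  (c) The claim is a contract claim, not a consumer claim, which satisfies one of the alternatives. Condition met.
  (d) The amount in controversy is 90,500 dollars, within the $500,000 ceiling — that alternative is enough. Condition met.
  → The court has jurisdiction.
The Circuit Court of Rholey:
  (a) The claim is a contract claim; no defendant resides in Rholey (they reside in Holholm, Holholm) — every alternative fails. Fails.
  (b) The plaintiff resides in Rhomarsh, which is not Rholey, so this disjunct is met. Satisfied.
  (c) The contract was executed in Rholey, which satisfies one of the alternatives. Condition met.
  (d) Odell Fabrication is organised under the laws of Rholey. Met.
  (e) Every defendant has filed written consent, which satisfies one of the alternatives. Condition met.
  → No jurisdiction.
The Superior Court of Selholm:
  (a) The plaintiff resides in Rhomarsh, not Selholm. Not met.
  (b) The contract was executed in Rholey, not Selholm. But the operative events occurred in Selholm, and the 'unless' clause therefore excuses the requirement. Condition met.
  (c) Every defendant has filed written consent — that alternative is enough. Met.
  → The court lacks jurisdiction.
The Civil Court of Rholey:
  (a) Every defendant has filed written consent. Satisfied.
  (b) The claim is a contract claim, not an employment claim, so one alternative holds. Condition met.
  (c) The amount in controversy is 90,500 dollars, which meets the $15,000 floor — that alternative is enough. Met.
  (d) No defendant resides in Rholey (they reside in Holholm, Holholm). However, the amount in controversy is 90,500 dollars, which meets the USD 10,000 floor, so the 'unless' proviso supplies this condition. Satisfied.
  (e) The corporate defendant(s) have their principal place of business in Holholm, not Rholey; the amount in controversy is $90,500, above the USD 82,000 ceiling — no alternative holds. The proviso offers no rescue either, since no defendant resides in Rholey (they reside in Holholm, Holholm). Not met.
  → The court lacks jurisdiction.
Courts with jurisdiction: the Provincial Court of Rholey — 1 in total.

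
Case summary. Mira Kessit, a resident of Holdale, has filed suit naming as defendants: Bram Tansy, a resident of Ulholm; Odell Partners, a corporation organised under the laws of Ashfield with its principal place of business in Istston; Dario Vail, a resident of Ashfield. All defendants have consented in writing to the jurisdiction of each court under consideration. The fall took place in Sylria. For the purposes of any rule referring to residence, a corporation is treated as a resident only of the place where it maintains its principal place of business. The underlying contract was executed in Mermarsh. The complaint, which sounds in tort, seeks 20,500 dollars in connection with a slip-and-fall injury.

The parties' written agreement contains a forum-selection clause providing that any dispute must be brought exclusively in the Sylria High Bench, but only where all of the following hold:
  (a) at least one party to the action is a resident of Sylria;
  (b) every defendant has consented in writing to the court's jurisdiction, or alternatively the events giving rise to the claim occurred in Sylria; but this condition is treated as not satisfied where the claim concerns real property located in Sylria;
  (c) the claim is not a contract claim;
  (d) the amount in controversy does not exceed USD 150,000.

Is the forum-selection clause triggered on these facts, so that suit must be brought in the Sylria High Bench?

No

The Sylria High Bench:
  (a) No party resides in Sylria. Not met.
  (b) Every defendant has filed written consent — that alternative is enough. And the carve-out is inapplicable — the claim does not concern real property. Satisfied.
  (c) The claim is a tort claim, not a contract claim. Met.
  (d) The amount in controversy is USD 20,500, within the USD 150,000 ceiling. Condition met.
  → The clause does not apply.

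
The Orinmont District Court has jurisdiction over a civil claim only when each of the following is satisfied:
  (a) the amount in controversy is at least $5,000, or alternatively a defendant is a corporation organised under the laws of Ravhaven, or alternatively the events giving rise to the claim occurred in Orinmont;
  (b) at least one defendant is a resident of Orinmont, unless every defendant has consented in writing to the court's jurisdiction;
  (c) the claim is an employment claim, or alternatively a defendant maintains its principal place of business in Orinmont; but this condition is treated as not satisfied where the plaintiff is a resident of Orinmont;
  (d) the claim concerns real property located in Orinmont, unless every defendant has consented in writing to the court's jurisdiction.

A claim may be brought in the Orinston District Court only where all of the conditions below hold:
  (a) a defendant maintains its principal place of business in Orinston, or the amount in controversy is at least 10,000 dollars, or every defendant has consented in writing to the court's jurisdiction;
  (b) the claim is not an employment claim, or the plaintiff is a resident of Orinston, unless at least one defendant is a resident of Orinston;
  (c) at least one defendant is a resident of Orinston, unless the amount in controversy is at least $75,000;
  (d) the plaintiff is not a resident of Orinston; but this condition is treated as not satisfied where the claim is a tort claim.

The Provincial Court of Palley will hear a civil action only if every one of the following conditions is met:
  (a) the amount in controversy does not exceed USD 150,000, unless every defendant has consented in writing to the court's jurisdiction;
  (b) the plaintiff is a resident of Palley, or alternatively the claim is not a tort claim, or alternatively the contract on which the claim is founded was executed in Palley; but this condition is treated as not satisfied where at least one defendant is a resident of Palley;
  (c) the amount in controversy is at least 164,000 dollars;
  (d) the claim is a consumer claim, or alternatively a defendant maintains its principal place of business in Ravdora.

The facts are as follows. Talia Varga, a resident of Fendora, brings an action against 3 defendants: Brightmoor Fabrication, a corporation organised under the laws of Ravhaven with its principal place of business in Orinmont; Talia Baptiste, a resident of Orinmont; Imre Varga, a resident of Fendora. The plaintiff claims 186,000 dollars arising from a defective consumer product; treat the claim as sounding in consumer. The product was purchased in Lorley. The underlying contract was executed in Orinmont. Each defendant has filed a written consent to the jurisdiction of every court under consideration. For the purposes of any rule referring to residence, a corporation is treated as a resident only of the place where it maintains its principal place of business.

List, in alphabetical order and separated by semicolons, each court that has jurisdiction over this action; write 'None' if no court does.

The Orinmont District Court:
  (a) The amount in controversy is USD 186,000, which meets the 5,000 dollars floor — that alternative is enough. Condition met.
  (b) Brightmoor Fabrication resides in Orinmont. Met.
  (c) Brightmoor Fabrication has its principal place of business in Orinmont, which satisfies one of the alternatives. The exception is not triggered, since the plaintiff resides in Fendora, not Orinmont. Met.
  (d) The claim does not concern real property. However, every defendant has filed written consent, so the 'unless' proviso supplies this condition. Condition met.
  → Jurisdiction lies.
The Orinston District Court:
  (a) The amount in controversy is 186,000 dollars, which meets the $10,000 floor, which satisfies one of the alternatives. Satisfied.
  (b) The claim is a consumer claim, not an employment claim, so one alternative holds. Condition met.
  (c) No defendant resides in Orinston (they reside in Orinmont, Orinmont, Fendora). The proviso rescues it, though: the amount in controversy is $186,000, which meets the USD 75,000 floor. Met.
  (d) The plaintiff resides in Fendora, which is not Orinston. The exception is not triggered, since the claim is a consumer claim, not a tort claim. Satisfied.
  → Jurisdiction lies.
The Provincial Court of Palley:
  (a) The amount in controversy is $186,000, above the 150,000 dollars ceiling. But every defendant has filed written consent, and the 'unless' clause therefore excuses the requirement. Condition met.
  (b) The claim is a consumer claim, not a tort claim, so one alternative holds. The exception is not triggered, since no defendant resides in Palley (they reside in Orinmont, Orinmont, Fendora). Satisfied.
  (c) The amount in controversy is USD 186,000, which meets the 164,000 dollars floor. Met.
  (d) The claim is a consumer claim, so this disjunct is met. Satisfied.
  → Jurisdiction lies.

the Orinmont District Court; the Orinston District Court; the Provincial Court of Palley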